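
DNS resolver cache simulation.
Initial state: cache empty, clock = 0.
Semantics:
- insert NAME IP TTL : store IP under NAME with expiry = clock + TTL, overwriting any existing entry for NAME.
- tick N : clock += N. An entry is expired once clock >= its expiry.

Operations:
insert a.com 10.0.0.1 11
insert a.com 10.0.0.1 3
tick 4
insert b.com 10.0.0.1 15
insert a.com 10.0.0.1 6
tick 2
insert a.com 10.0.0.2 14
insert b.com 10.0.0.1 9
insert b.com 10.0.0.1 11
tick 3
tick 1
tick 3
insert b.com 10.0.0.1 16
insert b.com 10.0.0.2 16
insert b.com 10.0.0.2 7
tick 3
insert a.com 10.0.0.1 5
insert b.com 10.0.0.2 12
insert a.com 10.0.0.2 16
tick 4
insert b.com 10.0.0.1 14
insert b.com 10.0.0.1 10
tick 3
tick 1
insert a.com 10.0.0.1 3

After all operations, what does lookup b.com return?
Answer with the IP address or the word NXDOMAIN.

Answer: 10.0.0.1

Derivation:
Op 1: insert a.com -> 10.0.0.1 (expiry=0+11=11). clock=0
Op 2: insert a.com -> 10.0.0.1 (expiry=0+3=3). clock=0
Op 3: tick 4 -> clock=4. purged={a.com}
Op 4: insert b.com -> 10.0.0.1 (expiry=4+15=19). clock=4
Op 5: insert a.com -> 10.0.0.1 (expiry=4+6=10). clock=4
Op 6: tick 2 -> clock=6.
Op 7: insert a.com -> 10.0.0.2 (expiry=6+14=20). clock=6
Op 8: insert b.com -> 10.0.0.1 (expiry=6+9=15). clock=6
Op 9: insert b.com -> 10.0.0.1 (expiry=6+11=17). clock=6
Op 10: tick 3 -> clock=9.
Op 11: tick 1 -> clock=10.
Op 12: tick 3 -> clock=13.
Op 13: insert b.com -> 10.0.0.1 (expiry=13+16=29). clock=13
Op 14: insert b.com -> 10.0.0.2 (expiry=13+16=29). clock=13
Op 15: insert b.com -> 10.0.0.2 (expiry=13+7=20). clock=13
Op 16: tick 3 -> clock=16.
Op 17: insert a.com -> 10.0.0.1 (expiry=16+5=21). clock=16
Op 18: insert b.com -> 10.0.0.2 (expiry=16+12=28). clock=16
Op 19: insert a.com -> 10.0.0.2 (expiry=16+16=32). clock=16
Op 20: tick 4 -> clock=20.
Op 21: insert b.com -> 10.0.0.1 (expiry=20+14=34). clock=20
Op 22: insert b.com -> 10.0.0.1 (expiry=20+10=30). clock=20
Op 23: tick 3 -> clock=23.
Op 24: tick 1 -> clock=24.
Op 25: insert a.com -> 10.0.0.1 (expiry=24+3=27). clock=24
lookup b.com: present, ip=10.0.0.1 expiry=30 > clock=24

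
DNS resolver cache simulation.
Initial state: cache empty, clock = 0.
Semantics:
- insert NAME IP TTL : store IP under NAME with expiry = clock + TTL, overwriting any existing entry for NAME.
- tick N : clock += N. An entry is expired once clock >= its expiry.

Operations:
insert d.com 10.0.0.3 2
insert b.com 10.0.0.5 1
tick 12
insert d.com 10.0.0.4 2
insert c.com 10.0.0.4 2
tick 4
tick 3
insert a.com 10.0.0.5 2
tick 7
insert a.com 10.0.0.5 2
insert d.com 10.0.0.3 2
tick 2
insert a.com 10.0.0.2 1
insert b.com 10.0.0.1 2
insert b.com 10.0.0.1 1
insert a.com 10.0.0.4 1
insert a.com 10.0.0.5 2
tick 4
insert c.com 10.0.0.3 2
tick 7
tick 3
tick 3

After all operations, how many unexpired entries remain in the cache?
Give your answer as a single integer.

Op 1: insert d.com -> 10.0.0.3 (expiry=0+2=2). clock=0
Op 2: insert b.com -> 10.0.0.5 (expiry=0+1=1). clock=0
Op 3: tick 12 -> clock=12. purged={b.com,d.com}
Op 4: insert d.com -> 10.0.0.4 (expiry=12+2=14). clock=12
Op 5: insert c.com -> 10.0.0.4 (expiry=12+2=14). clock=12
Op 6: tick 4 -> clock=16. purged={c.com,d.com}
Op 7: tick 3 -> clock=19.
Op 8: insert a.com -> 10.0.0.5 (expiry=19+2=21). clock=19
Op 9: tick 7 -> clock=26. purged={a.com}
Op 10: insert a.com -> 10.0.0.5 (expiry=26+2=28). clock=26
Op 11: insert d.com -> 10.0.0.3 (expiry=26+2=28). clock=26
Op 12: tick 2 -> clock=28. purged={a.com,d.com}
Op 13: insert a.com -> 10.0.0.2 (expiry=28+1=29). clock=28
Op 14: insert b.com -> 10.0.0.1 (expiry=28+2=30). clock=28
Op 15: insert b.com -> 10.0.0.1 (expiry=28+1=29). clock=28
Op 16: insert a.com -> 10.0.0.4 (expiry=28+1=29). clock=28
Op 17: insert a.com -> 10.0.0.5 (expiry=28+2=30). clock=28
Op 18: tick 4 -> clock=32. purged={a.com,b.com}
Op 19: insert c.com -> 10.0.0.3 (expiry=32+2=34). clock=32
Op 20: tick 7 -> clock=39. purged={c.com}
Op 21: tick 3 -> clock=42.
Op 22: tick 3 -> clock=45.
Final cache (unexpired): {} -> size=0

Answer: 0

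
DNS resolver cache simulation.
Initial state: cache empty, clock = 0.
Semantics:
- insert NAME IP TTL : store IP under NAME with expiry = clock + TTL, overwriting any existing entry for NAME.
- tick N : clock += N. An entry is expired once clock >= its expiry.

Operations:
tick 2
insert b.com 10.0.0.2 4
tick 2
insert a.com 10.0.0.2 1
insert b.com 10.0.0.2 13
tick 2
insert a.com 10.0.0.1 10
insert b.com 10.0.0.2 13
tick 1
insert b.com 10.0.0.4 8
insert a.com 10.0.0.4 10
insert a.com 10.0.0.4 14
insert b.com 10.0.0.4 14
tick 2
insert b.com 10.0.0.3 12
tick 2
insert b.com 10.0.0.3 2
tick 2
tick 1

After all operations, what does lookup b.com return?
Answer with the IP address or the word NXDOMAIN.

Op 1: tick 2 -> clock=2.
Op 2: insert b.com -> 10.0.0.2 (expiry=2+4=6). clock=2
Op 3: tick 2 -> clock=4.
Op 4: insert a.com -> 10.0.0.2 (expiry=4+1=5). clock=4
Op 5: insert b.com -> 10.0.0.2 (expiry=4+13=17). clock=4
Op 6: tick 2 -> clock=6. purged={a.com}
Op 7: insert a.com -> 10.0.0.1 (expiry=6+10=16). clock=6
Op 8: insert b.com -> 10.0.0.2 (expiry=6+13=19). clock=6
Op 9: tick 1 -> clock=7.
Op 10: insert b.com -> 10.0.0.4 (expiry=7+8=15). clock=7
Op 11: insert a.com -> 10.0.0.4 (expiry=7+10=17). clock=7
Op 12: insert a.com -> 10.0.0.4 (expiry=7+14=21). clock=7
Op 13: insert b.com -> 10.0.0.4 (expiry=7+14=21). clock=7
Op 14: tick 2 -> clock=9.
Op 15: insert b.com -> 10.0.0.3 (expiry=9+12=21). clock=9
Op 16: tick 2 -> clock=11.
Op 17: insert b.com -> 10.0.0.3 (expiry=11+2=13). clock=11
Op 18: tick 2 -> clock=13. purged={b.com}
Op 19: tick 1 -> clock=14.
lookup b.com: not in cache (expired or never inserted)

Answer: NXDOMAIN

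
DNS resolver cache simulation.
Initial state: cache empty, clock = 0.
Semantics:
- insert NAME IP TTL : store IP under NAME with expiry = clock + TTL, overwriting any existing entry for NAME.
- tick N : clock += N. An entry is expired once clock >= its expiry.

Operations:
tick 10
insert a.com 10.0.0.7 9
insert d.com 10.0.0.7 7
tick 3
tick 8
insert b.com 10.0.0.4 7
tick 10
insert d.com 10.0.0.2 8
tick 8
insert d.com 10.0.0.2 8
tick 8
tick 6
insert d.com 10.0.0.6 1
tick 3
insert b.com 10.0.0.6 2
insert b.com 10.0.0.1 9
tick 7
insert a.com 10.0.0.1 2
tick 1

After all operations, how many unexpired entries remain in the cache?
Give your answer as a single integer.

Op 1: tick 10 -> clock=10.
Op 2: insert a.com -> 10.0.0.7 (expiry=10+9=19). clock=10
Op 3: insert d.com -> 10.0.0.7 (expiry=10+7=17). clock=10
Op 4: tick 3 -> clock=13.
Op 5: tick 8 -> clock=21. purged={a.com,d.com}
Op 6: insert b.com -> 10.0.0.4 (expiry=21+7=28). clock=21
Op 7: tick 10 -> clock=31. purged={b.com}
Op 8: insert d.com -> 10.0.0.2 (expiry=31+8=39). clock=31
Op 9: tick 8 -> clock=39. purged={d.com}
Op 10: insert d.com -> 10.0.0.2 (expiry=39+8=47). clock=39
Op 11: tick 8 -> clock=47. purged={d.com}
Op 12: tick 6 -> clock=53.
Op 13: insert d.com -> 10.0.0.6 (expiry=53+1=54). clock=53
Op 14: tick 3 -> clock=56. purged={d.com}
Op 15: insert b.com -> 10.0.0.6 (expiry=56+2=58). clock=56
Op 16: insert b.com -> 10.0.0.1 (expiry=56+9=65). clock=56
Op 17: tick 7 -> clock=63.
Op 18: insert a.com -> 10.0.0.1 (expiry=63+2=65). clock=63
Op 19: tick 1 -> clock=64.
Final cache (unexpired): {a.com,b.com} -> size=2

Answer: 2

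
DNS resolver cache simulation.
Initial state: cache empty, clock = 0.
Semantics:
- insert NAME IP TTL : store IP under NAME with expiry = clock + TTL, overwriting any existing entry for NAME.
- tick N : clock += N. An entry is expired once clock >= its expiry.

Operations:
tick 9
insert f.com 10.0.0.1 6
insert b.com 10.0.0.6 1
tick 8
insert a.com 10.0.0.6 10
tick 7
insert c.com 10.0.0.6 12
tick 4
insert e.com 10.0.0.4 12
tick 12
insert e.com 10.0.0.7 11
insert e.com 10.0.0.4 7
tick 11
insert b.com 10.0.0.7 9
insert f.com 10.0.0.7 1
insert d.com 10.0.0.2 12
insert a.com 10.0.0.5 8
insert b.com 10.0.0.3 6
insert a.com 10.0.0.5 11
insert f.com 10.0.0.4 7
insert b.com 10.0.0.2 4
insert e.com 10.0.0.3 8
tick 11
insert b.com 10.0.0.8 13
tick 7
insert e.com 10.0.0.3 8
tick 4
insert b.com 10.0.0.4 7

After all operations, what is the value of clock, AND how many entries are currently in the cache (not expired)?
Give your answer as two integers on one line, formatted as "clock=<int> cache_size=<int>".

Op 1: tick 9 -> clock=9.
Op 2: insert f.com -> 10.0.0.1 (expiry=9+6=15). clock=9
Op 3: insert b.com -> 10.0.0.6 (expiry=9+1=10). clock=9
Op 4: tick 8 -> clock=17. purged={b.com,f.com}
Op 5: insert a.com -> 10.0.0.6 (expiry=17+10=27). clock=17
Op 6: tick 7 -> clock=24.
Op 7: insert c.com -> 10.0.0.6 (expiry=24+12=36). clock=24
Op 8: tick 4 -> clock=28. purged={a.com}
Op 9: insert e.com -> 10.0.0.4 (expiry=28+12=40). clock=28
Op 10: tick 12 -> clock=40. purged={c.com,e.com}
Op 11: insert e.com -> 10.0.0.7 (expiry=40+11=51). clock=40
Op 12: insert e.com -> 10.0.0.4 (expiry=40+7=47). clock=40
Op 13: tick 11 -> clock=51. purged={e.com}
Op 14: insert b.com -> 10.0.0.7 (expiry=51+9=60). clock=51
Op 15: insert f.com -> 10.0.0.7 (expiry=51+1=52). clock=51
Op 16: insert d.com -> 10.0.0.2 (expiry=51+12=63). clock=51
Op 17: insert a.com -> 10.0.0.5 (expiry=51+8=59). clock=51
Op 18: insert b.com -> 10.0.0.3 (expiry=51+6=57). clock=51
Op 19: insert a.com -> 10.0.0.5 (expiry=51+11=62). clock=51
Op 20: insert f.com -> 10.0.0.4 (expiry=51+7=58). clock=51
Op 21: insert b.com -> 10.0.0.2 (expiry=51+4=55). clock=51
Op 22: insert e.com -> 10.0.0.3 (expiry=51+8=59). clock=51
Op 23: tick 11 -> clock=62. purged={a.com,b.com,e.com,f.com}
Op 24: insert b.com -> 10.0.0.8 (expiry=62+13=75). clock=62
Op 25: tick 7 -> clock=69. purged={d.com}
Op 26: insert e.com -> 10.0.0.3 (expiry=69+8=77). clock=69
Op 27: tick 4 -> clock=73.
Op 28: insert b.com -> 10.0.0.4 (expiry=73+7=80). clock=73
Final clock = 73
Final cache (unexpired): {b.com,e.com} -> size=2

Answer: clock=73 cache_size=2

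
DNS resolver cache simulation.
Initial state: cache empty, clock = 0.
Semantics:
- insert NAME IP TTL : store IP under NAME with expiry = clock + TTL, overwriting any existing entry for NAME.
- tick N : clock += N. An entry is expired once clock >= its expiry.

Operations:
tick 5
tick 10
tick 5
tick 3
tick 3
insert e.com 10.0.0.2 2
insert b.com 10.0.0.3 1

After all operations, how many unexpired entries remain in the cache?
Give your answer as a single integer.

Answer: 2

Derivation:
Op 1: tick 5 -> clock=5.
Op 2: tick 10 -> clock=15.
Op 3: tick 5 -> clock=20.
Op 4: tick 3 -> clock=23.
Op 5: tick 3 -> clock=26.
Op 6: insert e.com -> 10.0.0.2 (expiry=26+2=28). clock=26
Op 7: insert b.com -> 10.0.0.3 (expiry=26+1=27). clock=26
Final cache (unexpired): {b.com,e.com} -> size=2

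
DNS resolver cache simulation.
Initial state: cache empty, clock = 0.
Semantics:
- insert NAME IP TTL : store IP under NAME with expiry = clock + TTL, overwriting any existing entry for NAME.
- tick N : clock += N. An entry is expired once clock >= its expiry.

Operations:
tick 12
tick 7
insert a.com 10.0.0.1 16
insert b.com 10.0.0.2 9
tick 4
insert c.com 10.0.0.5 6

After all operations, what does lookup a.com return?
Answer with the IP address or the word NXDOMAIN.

Answer: 10.0.0.1

Derivation:
Op 1: tick 12 -> clock=12.
Op 2: tick 7 -> clock=19.
Op 3: insert a.com -> 10.0.0.1 (expiry=19+16=35). clock=19
Op 4: insert b.com -> 10.0.0.2 (expiry=19+9=28). clock=19
Op 5: tick 4 -> clock=23.
Op 6: insert c.com -> 10.0.0.5 (expiry=23+6=29). clock=23
lookup a.com: present, ip=10.0.0.1 expiry=35 > clock=23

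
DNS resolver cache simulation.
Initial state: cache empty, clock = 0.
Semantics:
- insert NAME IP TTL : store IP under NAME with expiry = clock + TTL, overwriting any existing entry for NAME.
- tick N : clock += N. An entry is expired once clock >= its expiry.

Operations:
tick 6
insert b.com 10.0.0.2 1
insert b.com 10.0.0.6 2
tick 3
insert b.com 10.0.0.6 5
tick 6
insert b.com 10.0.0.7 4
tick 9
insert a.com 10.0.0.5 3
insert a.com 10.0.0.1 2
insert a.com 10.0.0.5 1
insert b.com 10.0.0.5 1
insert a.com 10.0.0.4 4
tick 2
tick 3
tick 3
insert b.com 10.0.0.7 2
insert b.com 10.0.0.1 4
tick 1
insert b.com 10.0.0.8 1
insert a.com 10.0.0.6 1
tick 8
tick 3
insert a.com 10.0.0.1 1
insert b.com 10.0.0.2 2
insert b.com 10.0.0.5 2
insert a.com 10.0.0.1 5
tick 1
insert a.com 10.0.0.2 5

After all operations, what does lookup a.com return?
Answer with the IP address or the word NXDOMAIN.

Answer: 10.0.0.2

Derivation:
Op 1: tick 6 -> clock=6.
Op 2: insert b.com -> 10.0.0.2 (expiry=6+1=7). clock=6
Op 3: insert b.com -> 10.0.0.6 (expiry=6+2=8). clock=6
Op 4: tick 3 -> clock=9. purged={b.com}
Op 5: insert b.com -> 10.0.0.6 (expiry=9+5=14). clock=9
Op 6: tick 6 -> clock=15. purged={b.com}
Op 7: insert b.com -> 10.0.0.7 (expiry=15+4=19). clock=15
Op 8: tick 9 -> clock=24. purged={b.com}
Op 9: insert a.com -> 10.0.0.5 (expiry=24+3=27). clock=24
Op 10: insert a.com -> 10.0.0.1 (expiry=24+2=26). clock=24
Op 11: insert a.com -> 10.0.0.5 (expiry=24+1=25). clock=24
Op 12: insert b.com -> 10.0.0.5 (expiry=24+1=25). clock=24
Op 13: insert a.com -> 10.0.0.4 (expiry=24+4=28). clock=24
Op 14: tick 2 -> clock=26. purged={b.com}
Op 15: tick 3 -> clock=29. purged={a.com}
Op 16: tick 3 -> clock=32.
Op 17: insert b.com -> 10.0.0.7 (expiry=32+2=34). clock=32
Op 18: insert b.com -> 10.0.0.1 (expiry=32+4=36). clock=32
Op 19: tick 1 -> clock=33.
Op 20: insert b.com -> 10.0.0.8 (expiry=33+1=34). clock=33
Op 21: insert a.com -> 10.0.0.6 (expiry=33+1=34). clock=33
Op 22: tick 8 -> clock=41. purged={a.com,b.com}
Op 23: tick 3 -> clock=44.
Op 24: insert a.com -> 10.0.0.1 (expiry=44+1=45). clock=44
Op 25: insert b.com -> 10.0.0.2 (expiry=44+2=46). clock=44
Op 26: insert b.com -> 10.0.0.5 (expiry=44+2=46). clock=44
Op 27: insert a.com -> 10.0.0.1 (expiry=44+5=49). clock=44
Op 28: tick 1 -> clock=45.
Op 29: insert a.com -> 10.0.0.2 (expiry=45+5=50). clock=45
lookup a.com: present, ip=10.0.0.2 expiry=50 > clock=45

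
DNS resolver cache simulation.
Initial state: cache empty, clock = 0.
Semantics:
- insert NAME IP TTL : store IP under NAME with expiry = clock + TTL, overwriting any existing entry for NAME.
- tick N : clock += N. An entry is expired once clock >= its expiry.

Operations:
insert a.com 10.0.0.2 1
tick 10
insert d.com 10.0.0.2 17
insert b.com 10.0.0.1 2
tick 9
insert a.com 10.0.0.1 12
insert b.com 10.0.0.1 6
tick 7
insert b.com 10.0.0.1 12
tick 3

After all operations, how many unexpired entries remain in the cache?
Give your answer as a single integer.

Op 1: insert a.com -> 10.0.0.2 (expiry=0+1=1). clock=0
Op 2: tick 10 -> clock=10. purged={a.com}
Op 3: insert d.com -> 10.0.0.2 (expiry=10+17=27). clock=10
Op 4: insert b.com -> 10.0.0.1 (expiry=10+2=12). clock=10
Op 5: tick 9 -> clock=19. purged={b.com}
Op 6: insert a.com -> 10.0.0.1 (expiry=19+12=31). clock=19
Op 7: insert b.com -> 10.0.0.1 (expiry=19+6=25). clock=19
Op 8: tick 7 -> clock=26. purged={b.com}
Op 9: insert b.com -> 10.0.0.1 (expiry=26+12=38). clock=26
Op 10: tick 3 -> clock=29. purged={d.com}
Final cache (unexpired): {a.com,b.com} -> size=2

Answer: 2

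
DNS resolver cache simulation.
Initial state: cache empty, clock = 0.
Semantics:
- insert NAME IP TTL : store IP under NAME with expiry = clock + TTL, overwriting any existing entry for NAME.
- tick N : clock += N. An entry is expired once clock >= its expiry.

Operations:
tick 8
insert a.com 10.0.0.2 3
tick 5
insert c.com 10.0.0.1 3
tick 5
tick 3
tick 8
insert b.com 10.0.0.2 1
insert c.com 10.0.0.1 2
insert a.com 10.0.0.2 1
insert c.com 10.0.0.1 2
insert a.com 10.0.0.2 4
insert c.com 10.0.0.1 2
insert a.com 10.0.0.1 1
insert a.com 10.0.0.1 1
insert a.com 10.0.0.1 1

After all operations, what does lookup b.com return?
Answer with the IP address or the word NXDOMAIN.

Answer: 10.0.0.2

Derivation:
Op 1: tick 8 -> clock=8.
Op 2: insert a.com -> 10.0.0.2 (expiry=8+3=11). clock=8
Op 3: tick 5 -> clock=13. purged={a.com}
Op 4: insert c.com -> 10.0.0.1 (expiry=13+3=16). clock=13
Op 5: tick 5 -> clock=18. purged={c.com}
Op 6: tick 3 -> clock=21.
Op 7: tick 8 -> clock=29.
Op 8: insert b.com -> 10.0.0.2 (expiry=29+1=30). clock=29
Op 9: insert c.com -> 10.0.0.1 (expiry=29+2=31). clock=29
Op 10: insert a.com -> 10.0.0.2 (expiry=29+1=30). clock=29
Op 11: insert c.com -> 10.0.0.1 (expiry=29+2=31). clock=29
Op 12: insert a.com -> 10.0.0.2 (expiry=29+4=33). clock=29
Op 13: insert c.com -> 10.0.0.1 (expiry=29+2=31). clock=29
Op 14: insert a.com -> 10.0.0.1 (expiry=29+1=30). clock=29
Op 15: insert a.com -> 10.0.0.1 (expiry=29+1=30). clock=29
Op 16: insert a.com -> 10.0.0.1 (expiry=29+1=30). clock=29
lookup b.com: present, ip=10.0.0.2 expiry=30 > clock=29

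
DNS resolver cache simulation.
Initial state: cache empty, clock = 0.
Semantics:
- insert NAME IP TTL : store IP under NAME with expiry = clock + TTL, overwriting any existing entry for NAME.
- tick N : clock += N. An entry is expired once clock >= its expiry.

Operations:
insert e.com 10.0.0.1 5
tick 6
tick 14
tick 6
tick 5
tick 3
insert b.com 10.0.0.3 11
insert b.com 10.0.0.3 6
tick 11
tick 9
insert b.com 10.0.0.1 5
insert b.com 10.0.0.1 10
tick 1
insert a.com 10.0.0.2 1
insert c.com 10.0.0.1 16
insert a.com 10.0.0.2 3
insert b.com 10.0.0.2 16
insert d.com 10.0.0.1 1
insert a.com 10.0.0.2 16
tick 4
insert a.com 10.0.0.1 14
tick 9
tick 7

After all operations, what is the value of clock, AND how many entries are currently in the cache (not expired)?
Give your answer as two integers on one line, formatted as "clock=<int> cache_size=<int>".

Op 1: insert e.com -> 10.0.0.1 (expiry=0+5=5). clock=0
Op 2: tick 6 -> clock=6. purged={e.com}
Op 3: tick 14 -> clock=20.
Op 4: tick 6 -> clock=26.
Op 5: tick 5 -> clock=31.
Op 6: tick 3 -> clock=34.
Op 7: insert b.com -> 10.0.0.3 (expiry=34+11=45). clock=34
Op 8: insert b.com -> 10.0.0.3 (expiry=34+6=40). clock=34
Op 9: tick 11 -> clock=45. purged={b.com}
Op 10: tick 9 -> clock=54.
Op 11: insert b.com -> 10.0.0.1 (expiry=54+5=59). clock=54
Op 12: insert b.com -> 10.0.0.1 (expiry=54+10=64). clock=54
Op 13: tick 1 -> clock=55.
Op 14: insert a.com -> 10.0.0.2 (expiry=55+1=56). clock=55
Op 15: insert c.com -> 10.0.0.1 (expiry=55+16=71). clock=55
Op 16: insert a.com -> 10.0.0.2 (expiry=55+3=58). clock=55
Op 17: insert b.com -> 10.0.0.2 (expiry=55+16=71). clock=55
Op 18: insert d.com -> 10.0.0.1 (expiry=55+1=56). clock=55
Op 19: insert a.com -> 10.0.0.2 (expiry=55+16=71). clock=55
Op 20: tick 4 -> clock=59. purged={d.com}
Op 21: insert a.com -> 10.0.0.1 (expiry=59+14=73). clock=59
Op 22: tick 9 -> clock=68.
Op 23: tick 7 -> clock=75. purged={a.com,b.com,c.com}
Final clock = 75
Final cache (unexpired): {} -> size=0

Answer: clock=75 cache_size=0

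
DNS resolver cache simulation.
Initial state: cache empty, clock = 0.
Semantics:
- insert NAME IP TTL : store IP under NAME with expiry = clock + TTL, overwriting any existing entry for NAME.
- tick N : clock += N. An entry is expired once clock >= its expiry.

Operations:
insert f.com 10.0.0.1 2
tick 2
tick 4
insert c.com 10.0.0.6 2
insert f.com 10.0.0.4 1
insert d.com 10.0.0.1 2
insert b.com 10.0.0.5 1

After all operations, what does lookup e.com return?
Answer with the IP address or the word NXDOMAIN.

Op 1: insert f.com -> 10.0.0.1 (expiry=0+2=2). clock=0
Op 2: tick 2 -> clock=2. purged={f.com}
Op 3: tick 4 -> clock=6.
Op 4: insert c.com -> 10.0.0.6 (expiry=6+2=8). clock=6
Op 5: insert f.com -> 10.0.0.4 (expiry=6+1=7). clock=6
Op 6: insert d.com -> 10.0.0.1 (expiry=6+2=8). clock=6
Op 7: insert b.com -> 10.0.0.5 (expiry=6+1=7). clock=6
lookup e.com: not in cache (expired or never inserted)

Answer: NXDOMAIN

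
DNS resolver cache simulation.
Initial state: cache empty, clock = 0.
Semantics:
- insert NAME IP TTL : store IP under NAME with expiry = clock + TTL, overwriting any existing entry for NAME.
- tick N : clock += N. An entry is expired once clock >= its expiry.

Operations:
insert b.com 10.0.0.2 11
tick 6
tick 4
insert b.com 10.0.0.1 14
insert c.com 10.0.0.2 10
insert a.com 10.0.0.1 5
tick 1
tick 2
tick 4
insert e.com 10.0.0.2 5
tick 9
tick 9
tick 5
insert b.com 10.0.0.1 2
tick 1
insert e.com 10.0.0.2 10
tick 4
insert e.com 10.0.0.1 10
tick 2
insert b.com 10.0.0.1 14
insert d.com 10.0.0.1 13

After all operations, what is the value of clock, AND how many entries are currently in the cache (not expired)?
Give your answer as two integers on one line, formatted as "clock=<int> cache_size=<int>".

Answer: clock=47 cache_size=3

Derivation:
Op 1: insert b.com -> 10.0.0.2 (expiry=0+11=11). clock=0
Op 2: tick 6 -> clock=6.
Op 3: tick 4 -> clock=10.
Op 4: insert b.com -> 10.0.0.1 (expiry=10+14=24). clock=10
Op 5: insert c.com -> 10.0.0.2 (expiry=10+10=20). clock=10
Op 6: insert a.com -> 10.0.0.1 (expiry=10+5=15). clock=10
Op 7: tick 1 -> clock=11.
Op 8: tick 2 -> clock=13.
Op 9: tick 4 -> clock=17. purged={a.com}
Op 10: insert e.com -> 10.0.0.2 (expiry=17+5=22). clock=17
Op 11: tick 9 -> clock=26. purged={b.com,c.com,e.com}
Op 12: tick 9 -> clock=35.
Op 13: tick 5 -> clock=40.
Op 14: insert b.com -> 10.0.0.1 (expiry=40+2=42). clock=40
Op 15: tick 1 -> clock=41.
Op 16: insert e.com -> 10.0.0.2 (expiry=41+10=51). clock=41
Op 17: tick 4 -> clock=45. purged={b.com}
Op 18: insert e.com -> 10.0.0.1 (expiry=45+10=55). clock=45
Op 19: tick 2 -> clock=47.
Op 20: insert b.com -> 10.0.0.1 (expiry=47+14=61). clock=47
Op 21: insert d.com -> 10.0.0.1 (expiry=47+13=60). clock=47
Final clock = 47
Final cache (unexpired): {b.com,d.com,e.com} -> size=3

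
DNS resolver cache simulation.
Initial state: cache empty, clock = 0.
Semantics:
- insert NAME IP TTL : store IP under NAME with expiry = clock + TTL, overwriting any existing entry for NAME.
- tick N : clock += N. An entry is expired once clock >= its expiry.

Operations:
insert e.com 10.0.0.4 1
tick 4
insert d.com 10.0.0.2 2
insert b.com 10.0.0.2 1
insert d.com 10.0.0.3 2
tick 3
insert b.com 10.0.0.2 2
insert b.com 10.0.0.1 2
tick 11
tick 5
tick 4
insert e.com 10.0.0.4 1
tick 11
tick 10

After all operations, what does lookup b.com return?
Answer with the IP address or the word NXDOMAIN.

Op 1: insert e.com -> 10.0.0.4 (expiry=0+1=1). clock=0
Op 2: tick 4 -> clock=4. purged={e.com}
Op 3: insert d.com -> 10.0.0.2 (expiry=4+2=6). clock=4
Op 4: insert b.com -> 10.0.0.2 (expiry=4+1=5). clock=4
Op 5: insert d.com -> 10.0.0.3 (expiry=4+2=6). clock=4
Op 6: tick 3 -> clock=7. purged={b.com,d.com}
Op 7: insert b.com -> 10.0.0.2 (expiry=7+2=9). clock=7
Op 8: insert b.com -> 10.0.0.1 (expiry=7+2=9). clock=7
Op 9: tick 11 -> clock=18. purged={b.com}
Op 10: tick 5 -> clock=23.
Op 11: tick 4 -> clock=27.
Op 12: insert e.com -> 10.0.0.4 (expiry=27+1=28). clock=27
Op 13: tick 11 -> clock=38. purged={e.com}
Op 14: tick 10 -> clock=48.
lookup b.com: not in cache (expired or never inserted)

Answer: NXDOMAIN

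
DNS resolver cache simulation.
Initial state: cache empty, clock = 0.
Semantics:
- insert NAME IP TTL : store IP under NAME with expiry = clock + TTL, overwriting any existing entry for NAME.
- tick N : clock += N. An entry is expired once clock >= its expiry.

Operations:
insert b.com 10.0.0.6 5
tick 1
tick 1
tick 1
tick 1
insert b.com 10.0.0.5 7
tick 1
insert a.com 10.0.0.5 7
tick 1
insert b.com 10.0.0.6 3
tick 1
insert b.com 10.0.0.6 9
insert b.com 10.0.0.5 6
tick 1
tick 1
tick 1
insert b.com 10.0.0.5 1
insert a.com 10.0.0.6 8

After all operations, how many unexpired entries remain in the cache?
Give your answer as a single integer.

Op 1: insert b.com -> 10.0.0.6 (expiry=0+5=5). clock=0
Op 2: tick 1 -> clock=1.
Op 3: tick 1 -> clock=2.
Op 4: tick 1 -> clock=3.
Op 5: tick 1 -> clock=4.
Op 6: insert b.com -> 10.0.0.5 (expiry=4+7=11). clock=4
Op 7: tick 1 -> clock=5.
Op 8: insert a.com -> 10.0.0.5 (expiry=5+7=12). clock=5
Op 9: tick 1 -> clock=6.
Op 10: insert b.com -> 10.0.0.6 (expiry=6+3=9). clock=6
Op 11: tick 1 -> clock=7.
Op 12: insert b.com -> 10.0.0.6 (expiry=7+9=16). clock=7
Op 13: insert b.com -> 10.0.0.5 (expiry=7+6=13). clock=7
Op 14: tick 1 -> clock=8.
Op 15: tick 1 -> clock=9.
Op 16: tick 1 -> clock=10.
Op 17: insert b.com -> 10.0.0.5 (expiry=10+1=11). clock=10
Op 18: insert a.com -> 10.0.0.6 (expiry=10+8=18). clock=10
Final cache (unexpired): {a.com,b.com} -> size=2

Answer: 2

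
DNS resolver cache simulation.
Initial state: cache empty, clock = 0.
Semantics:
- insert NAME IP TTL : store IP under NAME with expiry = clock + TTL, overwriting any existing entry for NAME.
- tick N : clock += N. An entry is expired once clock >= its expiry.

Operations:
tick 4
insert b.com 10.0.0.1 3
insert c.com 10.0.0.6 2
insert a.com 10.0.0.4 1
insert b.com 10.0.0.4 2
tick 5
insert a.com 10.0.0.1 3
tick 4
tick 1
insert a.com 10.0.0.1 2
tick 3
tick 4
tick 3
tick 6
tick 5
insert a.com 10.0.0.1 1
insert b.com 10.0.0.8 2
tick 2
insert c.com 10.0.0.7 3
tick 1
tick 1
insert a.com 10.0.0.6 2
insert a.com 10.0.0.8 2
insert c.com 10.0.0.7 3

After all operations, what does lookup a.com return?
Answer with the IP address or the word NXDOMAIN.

Op 1: tick 4 -> clock=4.
Op 2: insert b.com -> 10.0.0.1 (expiry=4+3=7). clock=4
Op 3: insert c.com -> 10.0.0.6 (expiry=4+2=6). clock=4
Op 4: insert a.com -> 10.0.0.4 (expiry=4+1=5). clock=4
Op 5: insert b.com -> 10.0.0.4 (expiry=4+2=6). clock=4
Op 6: tick 5 -> clock=9. purged={a.com,b.com,c.com}
Op 7: insert a.com -> 10.0.0.1 (expiry=9+3=12). clock=9
Op 8: tick 4 -> clock=13. purged={a.com}
Op 9: tick 1 -> clock=14.
Op 10: insert a.com -> 10.0.0.1 (expiry=14+2=16). clock=14
Op 11: tick 3 -> clock=17. purged={a.com}
Op 12: tick 4 -> clock=21.
Op 13: tick 3 -> clock=24.
Op 14: tick 6 -> clock=30.
Op 15: tick 5 -> clock=35.
Op 16: insert a.com -> 10.0.0.1 (expiry=35+1=36). clock=35
Op 17: insert b.com -> 10.0.0.8 (expiry=35+2=37). clock=35
Op 18: tick 2 -> clock=37. purged={a.com,b.com}
Op 19: insert c.com -> 10.0.0.7 (expiry=37+3=40). clock=37
Op 20: tick 1 -> clock=38.
Op 21: tick 1 -> clock=39.
Op 22: insert a.com -> 10.0.0.6 (expiry=39+2=41). clock=39
Op 23: insert a.com -> 10.0.0.8 (expiry=39+2=41). clock=39
Op 24: insert c.com -> 10.0.0.7 (expiry=39+3=42). clock=39
lookup a.com: present, ip=10.0.0.8 expiry=41 > clock=39

Answer: 10.0.0.8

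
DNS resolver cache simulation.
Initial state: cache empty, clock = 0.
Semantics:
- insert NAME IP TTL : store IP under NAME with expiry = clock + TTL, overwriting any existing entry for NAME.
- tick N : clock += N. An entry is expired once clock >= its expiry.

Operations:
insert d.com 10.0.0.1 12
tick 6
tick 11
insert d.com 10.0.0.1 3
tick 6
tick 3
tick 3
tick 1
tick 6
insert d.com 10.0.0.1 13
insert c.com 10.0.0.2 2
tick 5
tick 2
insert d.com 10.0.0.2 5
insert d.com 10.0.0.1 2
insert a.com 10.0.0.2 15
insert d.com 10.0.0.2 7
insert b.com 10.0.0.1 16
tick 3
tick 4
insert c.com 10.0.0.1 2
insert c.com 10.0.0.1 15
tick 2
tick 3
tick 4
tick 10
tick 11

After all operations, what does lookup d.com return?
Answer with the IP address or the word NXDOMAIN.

Answer: NXDOMAIN

Derivation:
Op 1: insert d.com -> 10.0.0.1 (expiry=0+12=12). clock=0
Op 2: tick 6 -> clock=6.
Op 3: tick 11 -> clock=17. purged={d.com}
Op 4: insert d.com -> 10.0.0.1 (expiry=17+3=20). clock=17
Op 5: tick 6 -> clock=23. purged={d.com}
Op 6: tick 3 -> clock=26.
Op 7: tick 3 -> clock=29.
Op 8: tick 1 -> clock=30.
Op 9: tick 6 -> clock=36.
Op 10: insert d.com -> 10.0.0.1 (expiry=36+13=49). clock=36
Op 11: insert c.com -> 10.0.0.2 (expiry=36+2=38). clock=36
Op 12: tick 5 -> clock=41. purged={c.com}
Op 13: tick 2 -> clock=43.
Op 14: insert d.com -> 10.0.0.2 (expiry=43+5=48). clock=43
Op 15: insert d.com -> 10.0.0.1 (expiry=43+2=45). clock=43
Op 16: insert a.com -> 10.0.0.2 (expiry=43+15=58). clock=43
Op 17: insert d.com -> 10.0.0.2 (expiry=43+7=50). clock=43
Op 18: insert b.com -> 10.0.0.1 (expiry=43+16=59). clock=43
Op 19: tick 3 -> clock=46.
Op 20: tick 4 -> clock=50. purged={d.com}
Op 21: insert c.com -> 10.0.0.1 (expiry=50+2=52). clock=50
Op 22: insert c.com -> 10.0.0.1 (expiry=50+15=65). clock=50
Op 23: tick 2 -> clock=52.
Op 24: tick 3 -> clock=55.
Op 25: tick 4 -> clock=59. purged={a.com,b.com}
Op 26: tick 10 -> clock=69. purged={c.com}
Op 27: tick 11 -> clock=80.
lookup d.com: not in cache (expired or never inserted)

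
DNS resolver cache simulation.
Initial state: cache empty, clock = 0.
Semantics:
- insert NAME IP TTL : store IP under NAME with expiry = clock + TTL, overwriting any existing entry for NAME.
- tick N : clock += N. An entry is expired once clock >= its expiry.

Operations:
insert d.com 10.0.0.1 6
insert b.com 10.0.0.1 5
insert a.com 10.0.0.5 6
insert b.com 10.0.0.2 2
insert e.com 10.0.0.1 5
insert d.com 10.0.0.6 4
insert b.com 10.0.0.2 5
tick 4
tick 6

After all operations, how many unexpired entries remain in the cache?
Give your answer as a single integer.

Answer: 0

Derivation:
Op 1: insert d.com -> 10.0.0.1 (expiry=0+6=6). clock=0
Op 2: insert b.com -> 10.0.0.1 (expiry=0+5=5). clock=0
Op 3: insert a.com -> 10.0.0.5 (expiry=0+6=6). clock=0
Op 4: insert b.com -> 10.0.0.2 (expiry=0+2=2). clock=0
Op 5: insert e.com -> 10.0.0.1 (expiry=0+5=5). clock=0
Op 6: insert d.com -> 10.0.0.6 (expiry=0+4=4). clock=0
Op 7: insert b.com -> 10.0.0.2 (expiry=0+5=5). clock=0
Op 8: tick 4 -> clock=4. purged={d.com}
Op 9: tick 6 -> clock=10. purged={a.com,b.com,e.com}
Final cache (unexpired): {} -> size=0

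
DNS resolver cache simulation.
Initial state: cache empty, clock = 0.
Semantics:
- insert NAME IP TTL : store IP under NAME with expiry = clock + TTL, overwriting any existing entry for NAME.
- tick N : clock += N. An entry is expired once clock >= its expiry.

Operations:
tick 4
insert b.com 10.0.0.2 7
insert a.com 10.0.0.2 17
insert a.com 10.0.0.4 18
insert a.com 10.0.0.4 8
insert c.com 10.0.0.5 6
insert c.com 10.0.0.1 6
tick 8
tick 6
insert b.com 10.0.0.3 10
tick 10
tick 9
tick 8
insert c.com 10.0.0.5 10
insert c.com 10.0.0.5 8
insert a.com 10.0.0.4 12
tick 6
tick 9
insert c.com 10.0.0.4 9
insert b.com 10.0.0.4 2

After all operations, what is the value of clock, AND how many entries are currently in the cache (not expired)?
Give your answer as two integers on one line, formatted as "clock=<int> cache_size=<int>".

Answer: clock=60 cache_size=2

Derivation:
Op 1: tick 4 -> clock=4.
Op 2: insert b.com -> 10.0.0.2 (expiry=4+7=11). clock=4
Op 3: insert a.com -> 10.0.0.2 (expiry=4+17=21). clock=4
Op 4: insert a.com -> 10.0.0.4 (expiry=4+18=22). clock=4
Op 5: insert a.com -> 10.0.0.4 (expiry=4+8=12). clock=4
Op 6: insert c.com -> 10.0.0.5 (expiry=4+6=10). clock=4
Op 7: insert c.com -> 10.0.0.1 (expiry=4+6=10). clock=4
Op 8: tick 8 -> clock=12. purged={a.com,b.com,c.com}
Op 9: tick 6 -> clock=18.
Op 10: insert b.com -> 10.0.0.3 (expiry=18+10=28). clock=18
Op 11: tick 10 -> clock=28. purged={b.com}
Op 12: tick 9 -> clock=37.
Op 13: tick 8 -> clock=45.
Op 14: insert c.com -> 10.0.0.5 (expiry=45+10=55). clock=45
Op 15: insert c.com -> 10.0.0.5 (expiry=45+8=53). clock=45
Op 16: insert a.com -> 10.0.0.4 (expiry=45+12=57). clock=45
Op 17: tick 6 -> clock=51.
Op 18: tick 9 -> clock=60. purged={a.com,c.com}
Op 19: insert c.com -> 10.0.0.4 (expiry=60+9=69). clock=60
Op 20: insert b.com -> 10.0.0.4 (expiry=60+2=62). clock=60
Final clock = 60
Final cache (unexpired): {b.com,c.com} -> size=2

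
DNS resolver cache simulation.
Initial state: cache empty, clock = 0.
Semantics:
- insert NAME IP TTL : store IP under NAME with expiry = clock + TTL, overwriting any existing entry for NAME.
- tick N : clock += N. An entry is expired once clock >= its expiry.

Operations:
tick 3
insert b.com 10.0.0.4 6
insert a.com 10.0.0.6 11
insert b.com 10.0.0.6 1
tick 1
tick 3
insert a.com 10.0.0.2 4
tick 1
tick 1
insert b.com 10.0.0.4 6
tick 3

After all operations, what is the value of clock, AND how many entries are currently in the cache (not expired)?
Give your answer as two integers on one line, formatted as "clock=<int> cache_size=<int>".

Op 1: tick 3 -> clock=3.
Op 2: insert b.com -> 10.0.0.4 (expiry=3+6=9). clock=3
Op 3: insert a.com -> 10.0.0.6 (expiry=3+11=14). clock=3
Op 4: insert b.com -> 10.0.0.6 (expiry=3+1=4). clock=3
Op 5: tick 1 -> clock=4. purged={b.com}
Op 6: tick 3 -> clock=7.
Op 7: insert a.com -> 10.0.0.2 (expiry=7+4=11). clock=7
Op 8: tick 1 -> clock=8.
Op 9: tick 1 -> clock=9.
Op 10: insert b.com -> 10.0.0.4 (expiry=9+6=15). clock=9
Op 11: tick 3 -> clock=12. purged={a.com}
Final clock = 12
Final cache (unexpired): {b.com} -> size=1

Answer: clock=12 cache_size=1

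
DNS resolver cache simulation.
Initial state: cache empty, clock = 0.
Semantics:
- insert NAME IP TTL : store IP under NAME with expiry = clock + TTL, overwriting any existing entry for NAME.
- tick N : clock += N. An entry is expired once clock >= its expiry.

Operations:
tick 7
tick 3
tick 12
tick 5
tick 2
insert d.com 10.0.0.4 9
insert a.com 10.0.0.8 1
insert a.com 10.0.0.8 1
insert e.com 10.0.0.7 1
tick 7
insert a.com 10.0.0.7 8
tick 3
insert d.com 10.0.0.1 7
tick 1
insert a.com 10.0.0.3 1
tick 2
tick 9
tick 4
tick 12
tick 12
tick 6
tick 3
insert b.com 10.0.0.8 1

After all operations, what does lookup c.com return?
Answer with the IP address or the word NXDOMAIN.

Answer: NXDOMAIN

Derivation:
Op 1: tick 7 -> clock=7.
Op 2: tick 3 -> clock=10.
Op 3: tick 12 -> clock=22.
Op 4: tick 5 -> clock=27.
Op 5: tick 2 -> clock=29.
Op 6: insert d.com -> 10.0.0.4 (expiry=29+9=38). clock=29
Op 7: insert a.com -> 10.0.0.8 (expiry=29+1=30). clock=29
Op 8: insert a.com -> 10.0.0.8 (expiry=29+1=30). clock=29
Op 9: insert e.com -> 10.0.0.7 (expiry=29+1=30). clock=29
Op 10: tick 7 -> clock=36. purged={a.com,e.com}
Op 11: insert a.com -> 10.0.0.7 (expiry=36+8=44). clock=36
Op 12: tick 3 -> clock=39. purged={d.com}
Op 13: insert d.com -> 10.0.0.1 (expiry=39+7=46). clock=39
Op 14: tick 1 -> clock=40.
Op 15: insert a.com -> 10.0.0.3 (expiry=40+1=41). clock=40
Op 16: tick 2 -> clock=42. purged={a.com}
Op 17: tick 9 -> clock=51. purged={d.com}
Op 18: tick 4 -> clock=55.
Op 19: tick 12 -> clock=67.
Op 20: tick 12 -> clock=79.
Op 21: tick 6 -> clock=85.
Op 22: tick 3 -> clock=88.
Op 23: insert b.com -> 10.0.0.8 (expiry=88+1=89). clock=88
lookup c.com: not in cache (expired or never inserted)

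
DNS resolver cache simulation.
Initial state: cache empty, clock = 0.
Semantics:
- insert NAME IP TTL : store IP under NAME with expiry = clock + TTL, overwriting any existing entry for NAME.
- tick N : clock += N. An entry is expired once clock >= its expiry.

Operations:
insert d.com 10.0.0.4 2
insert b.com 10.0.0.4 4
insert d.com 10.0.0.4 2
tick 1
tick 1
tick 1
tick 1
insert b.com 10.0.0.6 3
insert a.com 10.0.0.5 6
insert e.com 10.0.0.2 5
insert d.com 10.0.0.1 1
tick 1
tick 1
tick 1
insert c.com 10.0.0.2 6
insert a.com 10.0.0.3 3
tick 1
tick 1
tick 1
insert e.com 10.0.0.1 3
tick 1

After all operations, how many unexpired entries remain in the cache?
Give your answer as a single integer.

Op 1: insert d.com -> 10.0.0.4 (expiry=0+2=2). clock=0
Op 2: insert b.com -> 10.0.0.4 (expiry=0+4=4). clock=0
Op 3: insert d.com -> 10.0.0.4 (expiry=0+2=2). clock=0
Op 4: tick 1 -> clock=1.
Op 5: tick 1 -> clock=2. purged={d.com}
Op 6: tick 1 -> clock=3.
Op 7: tick 1 -> clock=4. purged={b.com}
Op 8: insert b.com -> 10.0.0.6 (expiry=4+3=7). clock=4
Op 9: insert a.com -> 10.0.0.5 (expiry=4+6=10). clock=4
Op 10: insert e.com -> 10.0.0.2 (expiry=4+5=9). clock=4
Op 11: insert d.com -> 10.0.0.1 (expiry=4+1=5). clock=4
Op 12: tick 1 -> clock=5. purged={d.com}
Op 13: tick 1 -> clock=6.
Op 14: tick 1 -> clock=7. purged={b.com}
Op 15: insert c.com -> 10.0.0.2 (expiry=7+6=13). clock=7
Op 16: insert a.com -> 10.0.0.3 (expiry=7+3=10). clock=7
Op 17: tick 1 -> clock=8.
Op 18: tick 1 -> clock=9. purged={e.com}
Op 19: tick 1 -> clock=10. purged={a.com}
Op 20: insert e.com -> 10.0.0.1 (expiry=10+3=13). clock=10
Op 21: tick 1 -> clock=11.
Final cache (unexpired): {c.com,e.com} -> size=2

Answer: 2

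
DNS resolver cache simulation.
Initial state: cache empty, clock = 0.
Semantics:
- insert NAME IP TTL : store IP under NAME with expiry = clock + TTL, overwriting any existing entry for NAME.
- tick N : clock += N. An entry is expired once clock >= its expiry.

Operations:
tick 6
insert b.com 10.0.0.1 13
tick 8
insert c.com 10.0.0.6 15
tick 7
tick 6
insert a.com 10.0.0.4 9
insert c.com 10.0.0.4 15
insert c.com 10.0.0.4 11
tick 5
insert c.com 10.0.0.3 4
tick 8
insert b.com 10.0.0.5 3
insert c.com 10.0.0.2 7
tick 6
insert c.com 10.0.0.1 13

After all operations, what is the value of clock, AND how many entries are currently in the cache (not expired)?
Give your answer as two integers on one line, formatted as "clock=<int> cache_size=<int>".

Op 1: tick 6 -> clock=6.
Op 2: insert b.com -> 10.0.0.1 (expiry=6+13=19). clock=6
Op 3: tick 8 -> clock=14.
Op 4: insert c.com -> 10.0.0.6 (expiry=14+15=29). clock=14
Op 5: tick 7 -> clock=21. purged={b.com}
Op 6: tick 6 -> clock=27.
Op 7: insert a.com -> 10.0.0.4 (expiry=27+9=36). clock=27
Op 8: insert c.com -> 10.0.0.4 (expiry=27+15=42). clock=27
Op 9: insert c.com -> 10.0.0.4 (expiry=27+11=38). clock=27
Op 10: tick 5 -> clock=32.
Op 11: insert c.com -> 10.0.0.3 (expiry=32+4=36). clock=32
Op 12: tick 8 -> clock=40. purged={a.com,c.com}
Op 13: insert b.com -> 10.0.0.5 (expiry=40+3=43). clock=40
Op 14: insert c.com -> 10.0.0.2 (expiry=40+7=47). clock=40
Op 15: tick 6 -> clock=46. purged={b.com}
Op 16: insert c.com -> 10.0.0.1 (expiry=46+13=59). clock=46
Final clock = 46
Final cache (unexpired): {c.com} -> size=1

Answer: clock=46 cache_size=1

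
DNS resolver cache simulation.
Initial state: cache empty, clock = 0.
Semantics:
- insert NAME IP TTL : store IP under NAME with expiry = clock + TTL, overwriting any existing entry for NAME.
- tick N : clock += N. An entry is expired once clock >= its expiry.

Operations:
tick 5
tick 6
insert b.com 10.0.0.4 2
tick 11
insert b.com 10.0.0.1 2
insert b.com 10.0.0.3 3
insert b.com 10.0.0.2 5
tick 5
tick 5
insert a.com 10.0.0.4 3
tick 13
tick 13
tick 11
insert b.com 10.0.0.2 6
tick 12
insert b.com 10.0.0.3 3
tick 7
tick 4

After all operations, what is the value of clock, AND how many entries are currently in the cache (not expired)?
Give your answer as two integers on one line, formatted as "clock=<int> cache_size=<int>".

Op 1: tick 5 -> clock=5.
Op 2: tick 6 -> clock=11.
Op 3: insert b.com -> 10.0.0.4 (expiry=11+2=13). clock=11
Op 4: tick 11 -> clock=22. purged={b.com}
Op 5: insert b.com -> 10.0.0.1 (expiry=22+2=24). clock=22
Op 6: insert b.com -> 10.0.0.3 (expiry=22+3=25). clock=22
Op 7: insert b.com -> 10.0.0.2 (expiry=22+5=27). clock=22
Op 8: tick 5 -> clock=27. purged={b.com}
Op 9: tick 5 -> clock=32.
Op 10: insert a.com -> 10.0.0.4 (expiry=32+3=35). clock=32
Op 11: tick 13 -> clock=45. purged={a.com}
Op 12: tick 13 -> clock=58.
Op 13: tick 11 -> clock=69.
Op 14: insert b.com -> 10.0.0.2 (expiry=69+6=75). clock=69
Op 15: tick 12 -> clock=81. purged={b.com}
Op 16: insert b.com -> 10.0.0.3 (expiry=81+3=84). clock=81
Op 17: tick 7 -> clock=88. purged={b.com}
Op 18: tick 4 -> clock=92.
Final clock = 92
Final cache (unexpired): {} -> size=0

Answer: clock=92 cache_size=0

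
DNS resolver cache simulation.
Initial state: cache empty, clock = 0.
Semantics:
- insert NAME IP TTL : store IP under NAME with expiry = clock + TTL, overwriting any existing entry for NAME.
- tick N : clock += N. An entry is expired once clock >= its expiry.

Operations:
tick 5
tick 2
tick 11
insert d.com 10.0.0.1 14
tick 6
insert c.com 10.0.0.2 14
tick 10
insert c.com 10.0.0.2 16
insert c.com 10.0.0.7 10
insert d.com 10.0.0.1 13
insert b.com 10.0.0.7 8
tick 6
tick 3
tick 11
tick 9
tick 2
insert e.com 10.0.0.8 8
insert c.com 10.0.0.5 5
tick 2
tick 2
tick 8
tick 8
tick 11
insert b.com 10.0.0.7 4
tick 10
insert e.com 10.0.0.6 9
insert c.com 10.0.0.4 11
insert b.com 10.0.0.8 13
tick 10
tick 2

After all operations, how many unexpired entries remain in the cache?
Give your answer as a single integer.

Op 1: tick 5 -> clock=5.
Op 2: tick 2 -> clock=7.
Op 3: tick 11 -> clock=18.
Op 4: insert d.com -> 10.0.0.1 (expiry=18+14=32). clock=18
Op 5: tick 6 -> clock=24.
Op 6: insert c.com -> 10.0.0.2 (expiry=24+14=38). clock=24
Op 7: tick 10 -> clock=34. purged={d.com}
Op 8: insert c.com -> 10.0.0.2 (expiry=34+16=50). clock=34
Op 9: insert c.com -> 10.0.0.7 (expiry=34+10=44). clock=34
Op 10: insert d.com -> 10.0.0.1 (expiry=34+13=47). clock=34
Op 11: insert b.com -> 10.0.0.7 (expiry=34+8=42). clock=34
Op 12: tick 6 -> clock=40.
Op 13: tick 3 -> clock=43. purged={b.com}
Op 14: tick 11 -> clock=54. purged={c.com,d.com}
Op 15: tick 9 -> clock=63.
Op 16: tick 2 -> clock=65.
Op 17: insert e.com -> 10.0.0.8 (expiry=65+8=73). clock=65
Op 18: insert c.com -> 10.0.0.5 (expiry=65+5=70). clock=65
Op 19: tick 2 -> clock=67.
Op 20: tick 2 -> clock=69.
Op 21: tick 8 -> clock=77. purged={c.com,e.com}
Op 22: tick 8 -> clock=85.
Op 23: tick 11 -> clock=96.
Op 24: insert b.com -> 10.0.0.7 (expiry=96+4=100). clock=96
Op 25: tick 10 -> clock=106. purged={b.com}
Op 26: insert e.com -> 10.0.0.6 (expiry=106+9=115). clock=106
Op 27: insert c.com -> 10.0.0.4 (expiry=106+11=117). clock=106
Op 28: insert b.com -> 10.0.0.8 (expiry=106+13=119). clock=106
Op 29: tick 10 -> clock=116. purged={e.com}
Op 30: tick 2 -> clock=118. purged={c.com}
Final cache (unexpired): {b.com} -> size=1

Answer: 1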